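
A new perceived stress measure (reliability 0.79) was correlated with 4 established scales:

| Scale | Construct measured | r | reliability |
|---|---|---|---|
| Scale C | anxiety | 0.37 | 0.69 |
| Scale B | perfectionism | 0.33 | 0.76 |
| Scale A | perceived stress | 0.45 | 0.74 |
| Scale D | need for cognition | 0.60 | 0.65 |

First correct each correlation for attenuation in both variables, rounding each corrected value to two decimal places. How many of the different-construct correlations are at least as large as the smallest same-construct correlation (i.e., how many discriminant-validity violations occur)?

Disattenuated r (r / √(r_scale · r_new)):
  Scale C (disc): 0.37 / √(0.69·0.79) = 0.50
  Scale B (disc): 0.33 / √(0.76·0.79) = 0.43
  Scale A (conv): 0.45 / √(0.74·0.79) = 0.59
  Scale D (disc): 0.60 / √(0.65·0.79) = 0.84
Smallest convergent = 0.59. Discriminant values: 0.50, 0.43, 0.84; count ≥ 0.59 → 1.

1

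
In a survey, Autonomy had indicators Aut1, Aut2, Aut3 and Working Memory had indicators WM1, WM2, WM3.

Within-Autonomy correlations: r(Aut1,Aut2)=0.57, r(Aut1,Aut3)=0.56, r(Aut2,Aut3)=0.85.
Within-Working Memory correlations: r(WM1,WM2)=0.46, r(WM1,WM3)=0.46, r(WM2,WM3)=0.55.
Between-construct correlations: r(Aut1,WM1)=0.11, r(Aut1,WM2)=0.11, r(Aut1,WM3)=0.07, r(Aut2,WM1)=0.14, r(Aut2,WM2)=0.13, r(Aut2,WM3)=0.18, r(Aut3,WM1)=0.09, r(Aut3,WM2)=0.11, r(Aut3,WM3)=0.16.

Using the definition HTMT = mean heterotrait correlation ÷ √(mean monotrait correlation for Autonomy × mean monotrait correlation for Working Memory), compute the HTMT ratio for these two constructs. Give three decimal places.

Between-construct mean = 1.10/9 = 0.1222.
Mean within-Aut = 1.98/3 = 0.6600; mean within-WM = 1.47/3 = 0.4900.
Geometric mean = √(0.6600 × 0.4900) = 0.5687.
HTMT = 0.1222 / 0.5687 = 0.215.

0.215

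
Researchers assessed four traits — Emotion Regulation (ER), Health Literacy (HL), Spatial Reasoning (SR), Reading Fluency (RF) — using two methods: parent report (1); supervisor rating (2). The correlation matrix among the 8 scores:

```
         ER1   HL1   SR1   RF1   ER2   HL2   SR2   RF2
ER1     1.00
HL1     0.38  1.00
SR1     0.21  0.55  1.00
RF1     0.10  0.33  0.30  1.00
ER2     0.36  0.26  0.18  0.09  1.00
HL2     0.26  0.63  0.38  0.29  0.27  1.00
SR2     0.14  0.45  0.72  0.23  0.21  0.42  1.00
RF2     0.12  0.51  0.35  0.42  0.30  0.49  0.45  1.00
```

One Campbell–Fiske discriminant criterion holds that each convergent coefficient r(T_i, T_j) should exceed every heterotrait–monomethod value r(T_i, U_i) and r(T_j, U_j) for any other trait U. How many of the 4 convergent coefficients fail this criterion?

2

Convergent coefficients and their comparison sets:
ER (methods 1·2): 0.36 vs {0.38, 0.27, 0.21, 0.21, 0.10, 0.30} → fail.
HL (methods 1·2): 0.63 vs {0.38, 0.27, 0.55, 0.42, 0.33, 0.49} → pass.
SR (methods 1·2): 0.72 vs {0.21, 0.21, 0.55, 0.42, 0.30, 0.45} → pass.
RF (methods 1·2): 0.42 vs {0.10, 0.30, 0.33, 0.49, 0.30, 0.45} → fail.
2 of 4 fail.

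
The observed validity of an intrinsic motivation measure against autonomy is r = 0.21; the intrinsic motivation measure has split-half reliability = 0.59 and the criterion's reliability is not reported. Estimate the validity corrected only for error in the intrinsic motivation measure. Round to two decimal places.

Single correction: r_c = r_obs / √r_xx = 0.21 / √0.59 = 0.21 / 0.7681 ≈ 0.27.

0.27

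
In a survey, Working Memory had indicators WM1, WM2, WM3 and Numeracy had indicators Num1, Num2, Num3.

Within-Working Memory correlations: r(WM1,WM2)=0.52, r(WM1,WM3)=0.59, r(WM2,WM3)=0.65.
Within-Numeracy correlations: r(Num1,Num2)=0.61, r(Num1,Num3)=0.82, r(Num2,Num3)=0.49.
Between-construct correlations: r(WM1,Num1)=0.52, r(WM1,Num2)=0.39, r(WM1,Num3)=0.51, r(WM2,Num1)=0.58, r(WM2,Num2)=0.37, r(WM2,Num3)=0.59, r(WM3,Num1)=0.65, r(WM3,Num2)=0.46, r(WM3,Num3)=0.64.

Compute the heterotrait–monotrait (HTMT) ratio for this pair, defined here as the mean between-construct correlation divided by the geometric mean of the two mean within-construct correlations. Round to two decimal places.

Between-construct mean = 4.71/9 = 0.5233.
Mean within-WM = 1.76/3 = 0.5867; mean within-Num = 1.92/3 = 0.6400.
Geometric mean = √(0.5867 × 0.6400) = 0.6128.
HTMT = 0.5233 / 0.6128 = 0.85.

0.85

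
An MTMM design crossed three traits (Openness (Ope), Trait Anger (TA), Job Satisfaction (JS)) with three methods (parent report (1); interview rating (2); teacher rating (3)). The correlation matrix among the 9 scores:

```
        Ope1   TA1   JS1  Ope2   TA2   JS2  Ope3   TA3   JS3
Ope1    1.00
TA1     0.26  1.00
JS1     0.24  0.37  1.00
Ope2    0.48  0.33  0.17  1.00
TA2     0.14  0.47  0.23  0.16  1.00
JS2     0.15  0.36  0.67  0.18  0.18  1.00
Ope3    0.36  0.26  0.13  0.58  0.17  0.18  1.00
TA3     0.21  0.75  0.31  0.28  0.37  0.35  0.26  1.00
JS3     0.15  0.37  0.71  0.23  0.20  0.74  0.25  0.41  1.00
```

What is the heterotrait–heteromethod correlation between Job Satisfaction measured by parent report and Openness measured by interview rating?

0.17

Different traits and methods: r(JS1, Ope2) = 0.17.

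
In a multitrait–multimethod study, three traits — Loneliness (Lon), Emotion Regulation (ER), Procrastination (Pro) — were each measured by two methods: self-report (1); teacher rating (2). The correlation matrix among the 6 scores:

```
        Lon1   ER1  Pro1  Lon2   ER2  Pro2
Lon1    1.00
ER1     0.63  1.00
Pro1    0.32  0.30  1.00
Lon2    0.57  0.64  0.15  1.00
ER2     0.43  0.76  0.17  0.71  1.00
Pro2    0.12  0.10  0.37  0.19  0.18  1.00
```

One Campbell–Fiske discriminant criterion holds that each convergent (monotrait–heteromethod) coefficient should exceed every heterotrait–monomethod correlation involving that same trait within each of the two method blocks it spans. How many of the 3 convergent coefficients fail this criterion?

Checking each validity diagonal entry against its comparison values:
Lon (methods 1·2): 0.57 vs {0.63, 0.71, 0.32, 0.19} → fail.
ER (methods 1·2): 0.76 vs {0.63, 0.71, 0.30, 0.18} → pass.
Pro (methods 1·2): 0.37 vs {0.32, 0.19, 0.30, 0.18} → pass.
1 of 3 fail.

1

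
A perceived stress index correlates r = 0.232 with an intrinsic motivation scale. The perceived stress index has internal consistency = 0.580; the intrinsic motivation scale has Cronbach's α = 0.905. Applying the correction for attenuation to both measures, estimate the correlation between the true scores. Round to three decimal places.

0.320

r_true = r_obs / √(r_xx · r_yy) = 0.232 / √(0.580 × 0.905) = 0.232 / √0.524900 = 0.232 / 0.7245 ≈ 0.320.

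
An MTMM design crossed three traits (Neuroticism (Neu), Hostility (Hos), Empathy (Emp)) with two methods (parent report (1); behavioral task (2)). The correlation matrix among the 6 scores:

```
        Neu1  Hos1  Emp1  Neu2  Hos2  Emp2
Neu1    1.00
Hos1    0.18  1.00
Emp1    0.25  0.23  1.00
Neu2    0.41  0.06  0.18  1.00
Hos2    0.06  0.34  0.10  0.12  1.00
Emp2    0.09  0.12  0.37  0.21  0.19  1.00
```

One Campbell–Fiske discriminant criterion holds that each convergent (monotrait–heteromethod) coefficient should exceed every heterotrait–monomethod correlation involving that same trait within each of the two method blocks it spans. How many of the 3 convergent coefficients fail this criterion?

0

Convergent coefficients and their comparison sets:
Neu (methods 1·2): 0.41 vs {0.18, 0.12, 0.25, 0.21} → pass.
Hos (methods 1·2): 0.34 vs {0.18, 0.12, 0.23, 0.19} → pass.
Emp (methods 1·2): 0.37 vs {0.25, 0.21, 0.23, 0.19} → pass.
0 of 3 fail.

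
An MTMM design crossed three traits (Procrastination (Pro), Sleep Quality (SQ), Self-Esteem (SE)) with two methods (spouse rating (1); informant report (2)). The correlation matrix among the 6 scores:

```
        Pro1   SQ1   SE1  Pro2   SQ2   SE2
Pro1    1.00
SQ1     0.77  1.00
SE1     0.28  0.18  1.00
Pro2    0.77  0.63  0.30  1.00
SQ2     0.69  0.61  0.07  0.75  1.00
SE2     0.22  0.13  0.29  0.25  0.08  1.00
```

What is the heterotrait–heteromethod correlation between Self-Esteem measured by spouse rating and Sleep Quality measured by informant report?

0.07

Different traits and methods: r(SE1, SQ2) = 0.07.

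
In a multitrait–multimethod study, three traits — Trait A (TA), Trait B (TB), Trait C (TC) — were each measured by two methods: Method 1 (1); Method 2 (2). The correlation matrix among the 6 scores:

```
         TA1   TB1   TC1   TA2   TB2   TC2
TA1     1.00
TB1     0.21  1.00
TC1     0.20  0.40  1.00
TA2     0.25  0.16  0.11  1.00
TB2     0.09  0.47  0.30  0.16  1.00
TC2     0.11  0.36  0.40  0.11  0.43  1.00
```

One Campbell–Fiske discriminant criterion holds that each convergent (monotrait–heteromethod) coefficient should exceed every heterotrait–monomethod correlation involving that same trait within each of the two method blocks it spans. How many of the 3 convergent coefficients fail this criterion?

1

Each convergent coefficient versus the relevant comparison correlations:
TA (methods 1·2): 0.25 vs {0.21, 0.16, 0.20, 0.11} → pass.
TB (methods 1·2): 0.47 vs {0.21, 0.16, 0.40, 0.43} → pass.
TC (methods 1·2): 0.40 vs {0.20, 0.11, 0.40, 0.43} → fail.
1 of 3 fail.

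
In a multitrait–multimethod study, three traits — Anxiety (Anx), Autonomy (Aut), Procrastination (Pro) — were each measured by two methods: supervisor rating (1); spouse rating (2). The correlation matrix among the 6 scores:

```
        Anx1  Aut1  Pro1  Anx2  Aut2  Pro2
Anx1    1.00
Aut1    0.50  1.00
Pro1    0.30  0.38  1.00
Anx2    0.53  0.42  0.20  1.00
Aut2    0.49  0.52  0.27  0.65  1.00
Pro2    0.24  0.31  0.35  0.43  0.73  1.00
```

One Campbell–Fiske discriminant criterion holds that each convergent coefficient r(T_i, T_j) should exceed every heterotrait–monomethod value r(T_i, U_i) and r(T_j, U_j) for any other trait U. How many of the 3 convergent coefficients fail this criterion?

Checking each validity diagonal entry against its comparison values:
Anx (methods 1·2): 0.53 vs {0.50, 0.65, 0.30, 0.43} → fail.
Aut (methods 1·2): 0.52 vs {0.50, 0.65, 0.38, 0.73} → fail.
Pro (methods 1·2): 0.35 vs {0.30, 0.43, 0.38, 0.73} → fail.
3 of 3 fail.

3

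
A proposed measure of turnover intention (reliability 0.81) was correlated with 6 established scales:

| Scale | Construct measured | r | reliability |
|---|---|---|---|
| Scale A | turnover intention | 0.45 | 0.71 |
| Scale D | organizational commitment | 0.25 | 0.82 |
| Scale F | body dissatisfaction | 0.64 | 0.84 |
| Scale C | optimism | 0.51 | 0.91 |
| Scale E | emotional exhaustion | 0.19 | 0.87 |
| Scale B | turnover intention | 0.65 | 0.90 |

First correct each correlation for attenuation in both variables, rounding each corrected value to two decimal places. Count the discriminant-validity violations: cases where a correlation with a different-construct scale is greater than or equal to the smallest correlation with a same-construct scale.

2

Disattenuated r (r / √(r_scale · r_new)):
  Scale A (conv): 0.45 / √(0.71·0.81) = 0.59
  Scale D (disc): 0.25 / √(0.82·0.81) = 0.31
  Scale F (disc): 0.64 / √(0.84·0.81) = 0.78
  Scale C (disc): 0.51 / √(0.91·0.81) = 0.59
  Scale E (disc): 0.19 / √(0.87·0.81) = 0.23
  Scale B (conv): 0.65 / √(0.90·0.81) = 0.76
Smallest convergent = 0.59. Discriminant values: 0.31, 0.78, 0.59, 0.23; count ≥ 0.59 → 2.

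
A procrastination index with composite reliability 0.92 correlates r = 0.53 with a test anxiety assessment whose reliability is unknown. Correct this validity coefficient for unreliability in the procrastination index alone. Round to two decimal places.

0.55

Single correction: r_c = r_obs / √r_xx = 0.53 / √0.92 = 0.53 / 0.9592 ≈ 0.55.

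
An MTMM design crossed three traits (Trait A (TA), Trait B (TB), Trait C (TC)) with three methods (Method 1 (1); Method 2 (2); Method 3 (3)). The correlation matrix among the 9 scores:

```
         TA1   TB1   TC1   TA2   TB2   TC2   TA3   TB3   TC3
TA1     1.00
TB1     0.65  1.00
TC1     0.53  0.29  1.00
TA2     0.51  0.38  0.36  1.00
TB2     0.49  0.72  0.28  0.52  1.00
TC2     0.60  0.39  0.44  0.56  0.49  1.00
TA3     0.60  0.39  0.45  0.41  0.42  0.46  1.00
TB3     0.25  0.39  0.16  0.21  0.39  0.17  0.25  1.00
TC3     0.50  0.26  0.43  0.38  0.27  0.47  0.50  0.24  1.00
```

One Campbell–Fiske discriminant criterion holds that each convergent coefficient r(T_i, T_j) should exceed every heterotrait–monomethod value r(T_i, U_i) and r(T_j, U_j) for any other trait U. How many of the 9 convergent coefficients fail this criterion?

8

Checking each validity diagonal entry against its comparison values:
TA (methods 1·2): 0.51 vs {0.65, 0.52, 0.53, 0.56} → fail.
TA (methods 1·3): 0.60 vs {0.65, 0.25, 0.53, 0.50} → fail.
TA (methods 2·3): 0.41 vs {0.52, 0.25, 0.56, 0.50} → fail.
TB (methods 1·2): 0.72 vs {0.65, 0.52, 0.29, 0.49} → pass.
TB (methods 1·3): 0.39 vs {0.65, 0.25, 0.29, 0.24} → fail.
TB (methods 2·3): 0.39 vs {0.52, 0.25, 0.49, 0.24} → fail.
TC (methods 1·2): 0.44 vs {0.53, 0.56, 0.29, 0.49} → fail.
TC (methods 1·3): 0.43 vs {0.53, 0.50, 0.29, 0.24} → fail.
TC (methods 2·3): 0.47 vs {0.56, 0.50, 0.49, 0.24} → fail.
8 of 9 fail.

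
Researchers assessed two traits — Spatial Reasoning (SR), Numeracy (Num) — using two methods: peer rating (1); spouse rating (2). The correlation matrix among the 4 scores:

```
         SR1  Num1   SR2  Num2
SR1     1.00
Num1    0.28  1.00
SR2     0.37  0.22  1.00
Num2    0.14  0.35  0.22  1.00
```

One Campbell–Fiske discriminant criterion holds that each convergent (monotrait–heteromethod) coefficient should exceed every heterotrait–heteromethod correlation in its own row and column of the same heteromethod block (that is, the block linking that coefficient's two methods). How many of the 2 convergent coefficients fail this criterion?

0

Convergent coefficients and their comparison sets:
SR (methods 1·2): 0.37 vs {0.14, 0.22} → pass.
Num (methods 1·2): 0.35 vs {0.22, 0.14} → pass.
0 of 2 fail.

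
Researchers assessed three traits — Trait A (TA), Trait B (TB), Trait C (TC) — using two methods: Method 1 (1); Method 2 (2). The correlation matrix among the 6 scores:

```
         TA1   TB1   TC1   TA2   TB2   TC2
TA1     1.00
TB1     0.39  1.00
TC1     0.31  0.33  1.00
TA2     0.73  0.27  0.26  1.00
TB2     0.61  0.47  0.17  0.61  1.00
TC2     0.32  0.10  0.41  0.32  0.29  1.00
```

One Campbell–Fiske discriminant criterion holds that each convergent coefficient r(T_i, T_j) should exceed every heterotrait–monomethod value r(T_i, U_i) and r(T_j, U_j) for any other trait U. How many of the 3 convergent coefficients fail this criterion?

1

Checking each validity diagonal entry against its comparison values:
TA (methods 1·2): 0.73 vs {0.39, 0.61, 0.31, 0.32} → pass.
TB (methods 1·2): 0.47 vs {0.39, 0.61, 0.33, 0.29} → fail.
TC (methods 1·2): 0.41 vs {0.31, 0.32, 0.33, 0.29} → pass.
1 of 3 fail.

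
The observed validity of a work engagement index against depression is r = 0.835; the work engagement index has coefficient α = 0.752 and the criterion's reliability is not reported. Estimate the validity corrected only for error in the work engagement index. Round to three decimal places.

Single correction: r_c = r_obs / √r_xx = 0.835 / √0.752 = 0.835 / 0.8672 ≈ 0.963.

0.963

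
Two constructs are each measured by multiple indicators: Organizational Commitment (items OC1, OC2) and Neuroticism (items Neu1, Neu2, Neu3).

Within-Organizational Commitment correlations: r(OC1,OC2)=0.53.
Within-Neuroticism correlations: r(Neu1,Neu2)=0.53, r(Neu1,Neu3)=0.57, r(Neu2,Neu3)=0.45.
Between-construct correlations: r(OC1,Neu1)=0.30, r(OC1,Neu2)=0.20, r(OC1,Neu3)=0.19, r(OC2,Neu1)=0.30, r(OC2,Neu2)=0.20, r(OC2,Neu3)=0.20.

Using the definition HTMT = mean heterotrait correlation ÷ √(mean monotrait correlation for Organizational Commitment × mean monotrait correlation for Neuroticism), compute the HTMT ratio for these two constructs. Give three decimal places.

Mean between = 1.39/6 = 0.2317.
Mean within-OC = 0.53/1 = 0.5300; mean within-Neu = 1.55/3 = 0.5167.
Geometric mean = √(0.5300 × 0.5167) = 0.5233.
HTMT = 0.2317 / 0.5233 = 0.443.

0.443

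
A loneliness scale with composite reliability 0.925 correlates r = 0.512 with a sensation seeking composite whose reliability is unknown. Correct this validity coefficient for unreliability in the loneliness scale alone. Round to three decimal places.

Single correction: r_c = r_obs / √r_xx = 0.512 / √0.925 = 0.512 / 0.9618 ≈ 0.532.

0.532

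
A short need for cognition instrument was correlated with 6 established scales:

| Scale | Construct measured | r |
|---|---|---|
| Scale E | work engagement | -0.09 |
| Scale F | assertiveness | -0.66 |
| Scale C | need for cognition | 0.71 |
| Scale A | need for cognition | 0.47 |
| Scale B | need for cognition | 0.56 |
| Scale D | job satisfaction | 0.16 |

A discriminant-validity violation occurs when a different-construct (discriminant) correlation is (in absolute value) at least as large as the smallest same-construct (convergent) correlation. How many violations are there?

Convergent (same construct = need for cognition): Scale C, Scale A, Scale B.
Smallest convergent = 0.47. Discriminant |r|: 0.09, 0.66, 0.16; count ≥ 0.47 → 1.

1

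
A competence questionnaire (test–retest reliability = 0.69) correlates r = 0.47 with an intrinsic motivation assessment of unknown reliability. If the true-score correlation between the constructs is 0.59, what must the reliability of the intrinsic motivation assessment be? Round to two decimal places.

r_true = r_obs / √(r_xx · r_yy) ⇒ 0.59 = 0.47 / √(0.69 · r_yy).
√(0.69 · r_yy) = 0.47 / 0.59 = 0.7966; 0.69 · r_yy = 0.6346; r_yy = 0.6346 / 0.69 ≈ 0.92.

0.92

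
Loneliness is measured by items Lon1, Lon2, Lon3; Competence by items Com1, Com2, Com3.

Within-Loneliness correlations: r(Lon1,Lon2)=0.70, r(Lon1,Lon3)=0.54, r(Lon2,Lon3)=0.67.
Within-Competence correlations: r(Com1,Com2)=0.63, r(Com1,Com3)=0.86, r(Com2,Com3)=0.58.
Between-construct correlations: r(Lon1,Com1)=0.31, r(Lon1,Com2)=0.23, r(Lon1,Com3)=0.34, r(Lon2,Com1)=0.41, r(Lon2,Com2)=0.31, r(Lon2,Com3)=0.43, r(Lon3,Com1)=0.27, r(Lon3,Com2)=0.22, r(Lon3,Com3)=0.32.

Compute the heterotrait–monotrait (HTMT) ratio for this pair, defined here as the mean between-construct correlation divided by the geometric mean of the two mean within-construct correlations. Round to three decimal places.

Mean between = 2.84/9 = 0.3156.
Mean within-Lon = 1.91/3 = 0.6367; mean within-Com = 2.07/3 = 0.6900.
Geometric mean = √(0.6367 × 0.6900) = 0.6628.
HTMT = 0.3156 / 0.6628 = 0.476.

0.476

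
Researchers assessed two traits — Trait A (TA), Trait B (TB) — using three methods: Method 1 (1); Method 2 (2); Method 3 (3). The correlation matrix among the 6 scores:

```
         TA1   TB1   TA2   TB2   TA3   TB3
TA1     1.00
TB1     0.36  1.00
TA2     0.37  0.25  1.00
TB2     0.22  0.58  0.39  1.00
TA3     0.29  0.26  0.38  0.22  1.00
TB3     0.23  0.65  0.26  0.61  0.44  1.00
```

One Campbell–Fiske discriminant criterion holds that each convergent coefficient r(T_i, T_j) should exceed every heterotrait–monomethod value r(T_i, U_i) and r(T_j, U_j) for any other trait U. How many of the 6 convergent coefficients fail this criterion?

3

Each convergent coefficient versus the relevant comparison correlations:
TA (methods 1·2): 0.37 vs {0.36, 0.39} → fail.
TA (methods 1·3): 0.29 vs {0.36, 0.44} → fail.
TA (methods 2·3): 0.38 vs {0.39, 0.44} → fail.
TB (methods 1·2): 0.58 vs {0.36, 0.39} → pass.
TB (methods 1·3): 0.65 vs {0.36, 0.44} → pass.
TB (methods 2·3): 0.61 vs {0.39, 0.44} → pass.
3 of 6 fail.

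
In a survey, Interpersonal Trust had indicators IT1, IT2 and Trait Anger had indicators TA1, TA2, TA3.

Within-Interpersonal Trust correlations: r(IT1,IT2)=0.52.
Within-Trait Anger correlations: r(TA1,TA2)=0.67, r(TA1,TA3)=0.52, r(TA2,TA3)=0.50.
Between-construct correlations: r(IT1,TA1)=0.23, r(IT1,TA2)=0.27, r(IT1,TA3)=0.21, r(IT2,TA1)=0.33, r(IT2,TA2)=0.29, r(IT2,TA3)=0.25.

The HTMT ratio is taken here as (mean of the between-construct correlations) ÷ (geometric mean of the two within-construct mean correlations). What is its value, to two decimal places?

0.49

Mean heterotrait r = 1.58/6 = 0.2633.
Mean within-IT = 0.52/1 = 0.5200; mean within-TA = 1.69/3 = 0.5633.
Geometric mean = √(0.5200 × 0.5633) = 0.5412.
HTMT = 0.2633 / 0.5412 = 0.49.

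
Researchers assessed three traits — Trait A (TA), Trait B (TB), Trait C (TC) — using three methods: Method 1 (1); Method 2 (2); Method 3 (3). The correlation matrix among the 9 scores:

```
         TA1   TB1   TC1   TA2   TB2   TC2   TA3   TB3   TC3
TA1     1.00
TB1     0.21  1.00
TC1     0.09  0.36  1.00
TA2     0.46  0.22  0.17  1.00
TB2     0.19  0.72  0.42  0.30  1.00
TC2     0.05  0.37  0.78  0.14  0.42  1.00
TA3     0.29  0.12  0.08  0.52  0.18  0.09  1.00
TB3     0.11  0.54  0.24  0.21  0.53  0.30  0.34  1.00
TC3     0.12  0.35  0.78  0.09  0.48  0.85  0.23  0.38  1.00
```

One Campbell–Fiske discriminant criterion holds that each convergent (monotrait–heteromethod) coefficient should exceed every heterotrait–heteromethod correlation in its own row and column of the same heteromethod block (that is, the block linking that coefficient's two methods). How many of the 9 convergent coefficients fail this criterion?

0

Checking each validity diagonal entry against its comparison values:
TA (methods 1·2): 0.46 vs {0.19, 0.22, 0.05, 0.17} → pass.
TA (methods 1·3): 0.29 vs {0.11, 0.12, 0.12, 0.08} → pass.
TA (methods 2·3): 0.52 vs {0.21, 0.18, 0.09, 0.09} → pass.
TB (methods 1·2): 0.72 vs {0.22, 0.19, 0.37, 0.42} → pass.
TB (methods 1·3): 0.54 vs {0.12, 0.11, 0.35, 0.24} → pass.
TB (methods 2·3): 0.53 vs {0.18, 0.21, 0.48, 0.30} → pass.
TC (methods 1·2): 0.78 vs {0.17, 0.05, 0.42, 0.37} → pass.
TC (methods 1·3): 0.78 vs {0.08, 0.12, 0.24, 0.35} → pass.
TC (methods 2·3): 0.85 vs {0.09, 0.09, 0.30, 0.48} → pass.
0 of 9 fail.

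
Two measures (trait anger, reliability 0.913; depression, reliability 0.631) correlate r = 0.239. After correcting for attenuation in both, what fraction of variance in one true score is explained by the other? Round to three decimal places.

Disattenuated r = 0.239 / √(0.913 × 0.631) = 0.239 / 0.7590 = 0.3149.
Shared true-score variance = 0.3149² = 0.0992 ≈ 0.099.

0.099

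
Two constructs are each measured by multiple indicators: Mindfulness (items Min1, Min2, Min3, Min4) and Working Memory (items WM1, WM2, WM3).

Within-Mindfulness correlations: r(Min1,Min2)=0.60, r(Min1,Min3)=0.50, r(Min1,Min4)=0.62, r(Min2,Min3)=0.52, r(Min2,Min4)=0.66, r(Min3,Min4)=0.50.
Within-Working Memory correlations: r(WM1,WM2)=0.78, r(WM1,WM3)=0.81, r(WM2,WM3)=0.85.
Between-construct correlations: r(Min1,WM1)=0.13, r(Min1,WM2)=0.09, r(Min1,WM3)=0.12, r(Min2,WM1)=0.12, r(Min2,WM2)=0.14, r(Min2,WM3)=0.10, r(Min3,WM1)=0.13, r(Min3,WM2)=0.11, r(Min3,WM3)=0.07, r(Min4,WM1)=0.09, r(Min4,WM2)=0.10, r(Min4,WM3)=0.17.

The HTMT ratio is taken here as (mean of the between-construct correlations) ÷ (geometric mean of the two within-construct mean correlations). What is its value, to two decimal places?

Mean heterotrait r = 1.37/12 = 0.1142.
Mean within-Min = 3.40/6 = 0.5667; mean within-WM = 2.44/3 = 0.8133.
Geometric mean = √(0.5667 × 0.8133) = 0.6789.
HTMT = 0.1142 / 0.6789 = 0.17.

0.17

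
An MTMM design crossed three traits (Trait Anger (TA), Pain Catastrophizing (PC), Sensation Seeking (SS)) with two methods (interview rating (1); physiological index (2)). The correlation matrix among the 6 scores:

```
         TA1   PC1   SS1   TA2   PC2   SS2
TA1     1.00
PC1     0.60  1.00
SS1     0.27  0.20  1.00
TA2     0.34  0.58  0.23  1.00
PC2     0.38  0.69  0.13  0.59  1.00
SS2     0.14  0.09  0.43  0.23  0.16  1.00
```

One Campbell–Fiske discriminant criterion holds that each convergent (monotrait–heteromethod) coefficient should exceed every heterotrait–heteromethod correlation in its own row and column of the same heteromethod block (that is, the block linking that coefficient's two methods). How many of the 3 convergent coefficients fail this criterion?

Each convergent coefficient versus the relevant comparison correlations:
TA (methods 1·2): 0.34 vs {0.38, 0.58, 0.14, 0.23} → fail.
PC (methods 1·2): 0.69 vs {0.58, 0.38, 0.09, 0.13} → pass.
SS (methods 1·2): 0.43 vs {0.23, 0.14, 0.13, 0.09} → pass.
1 of 3 fail.

1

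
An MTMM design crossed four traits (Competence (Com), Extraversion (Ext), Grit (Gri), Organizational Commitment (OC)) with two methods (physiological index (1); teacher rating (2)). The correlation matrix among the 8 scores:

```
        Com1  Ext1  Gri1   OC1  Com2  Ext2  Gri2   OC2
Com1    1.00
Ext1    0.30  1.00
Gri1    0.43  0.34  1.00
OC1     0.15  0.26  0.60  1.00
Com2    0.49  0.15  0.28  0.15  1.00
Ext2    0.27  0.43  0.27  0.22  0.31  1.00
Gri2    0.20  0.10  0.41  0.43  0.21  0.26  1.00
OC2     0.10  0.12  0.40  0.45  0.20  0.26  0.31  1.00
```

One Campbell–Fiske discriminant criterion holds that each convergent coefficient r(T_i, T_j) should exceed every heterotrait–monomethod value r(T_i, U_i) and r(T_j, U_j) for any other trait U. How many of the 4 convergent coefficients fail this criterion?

Checking each validity diagonal entry against its comparison values:
Com (methods 1·2): 0.49 vs {0.30, 0.31, 0.43, 0.21, 0.15, 0.20} → pass.
Ext (methods 1·2): 0.43 vs {0.30, 0.31, 0.34, 0.26, 0.26, 0.26} → pass.
Gri (methods 1·2): 0.41 vs {0.43, 0.21, 0.34, 0.26, 0.60, 0.31} → fail.
OC (methods 1·2): 0.45 vs {0.15, 0.20, 0.26, 0.26, 0.60, 0.31} → fail.
2 of 4 fail.

2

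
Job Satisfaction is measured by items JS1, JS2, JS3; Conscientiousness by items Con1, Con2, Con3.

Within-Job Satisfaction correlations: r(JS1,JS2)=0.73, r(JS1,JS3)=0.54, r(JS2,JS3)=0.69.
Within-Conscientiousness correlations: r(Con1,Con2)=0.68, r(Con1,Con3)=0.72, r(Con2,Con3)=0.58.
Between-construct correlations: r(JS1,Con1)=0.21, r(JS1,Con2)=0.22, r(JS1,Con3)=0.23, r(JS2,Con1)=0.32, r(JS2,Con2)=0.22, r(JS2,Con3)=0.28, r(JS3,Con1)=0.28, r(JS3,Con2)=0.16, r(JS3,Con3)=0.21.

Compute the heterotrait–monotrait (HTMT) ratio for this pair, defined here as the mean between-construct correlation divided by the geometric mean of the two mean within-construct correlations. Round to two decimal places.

Mean between = 2.13/9 = 0.2367.
Mean within-JS = 1.96/3 = 0.6533; mean within-Con = 1.98/3 = 0.6600.
Geometric mean = √(0.6533 × 0.6600) = 0.6566.
HTMT = 0.2367 / 0.6566 = 0.36.

0.36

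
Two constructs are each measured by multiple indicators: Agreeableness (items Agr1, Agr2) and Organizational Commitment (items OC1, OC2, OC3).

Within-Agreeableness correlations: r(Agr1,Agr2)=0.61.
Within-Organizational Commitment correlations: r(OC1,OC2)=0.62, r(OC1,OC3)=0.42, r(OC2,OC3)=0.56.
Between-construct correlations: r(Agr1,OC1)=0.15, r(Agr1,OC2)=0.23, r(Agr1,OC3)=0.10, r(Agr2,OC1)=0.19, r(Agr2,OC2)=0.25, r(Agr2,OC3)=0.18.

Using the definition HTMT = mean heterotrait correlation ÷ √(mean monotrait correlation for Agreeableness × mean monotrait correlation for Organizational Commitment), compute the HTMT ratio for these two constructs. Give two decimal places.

0.32

Mean heterotrait r = 1.10/6 = 0.1833.
Mean within-Agr = 0.61/1 = 0.6100; mean within-OC = 1.60/3 = 0.5333.
Geometric mean = √(0.6100 × 0.5333) = 0.5704.
HTMT = 0.1833 / 0.5704 = 0.32.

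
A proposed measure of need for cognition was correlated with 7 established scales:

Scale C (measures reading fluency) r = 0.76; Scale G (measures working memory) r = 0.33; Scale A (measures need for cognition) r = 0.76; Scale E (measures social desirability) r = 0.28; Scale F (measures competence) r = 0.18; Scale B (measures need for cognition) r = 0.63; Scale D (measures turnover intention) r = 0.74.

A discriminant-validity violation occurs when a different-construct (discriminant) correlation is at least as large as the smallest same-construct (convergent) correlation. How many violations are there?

2

Convergent (same construct = need for cognition): Scale A, Scale B.
Smallest convergent = 0.63. Discriminant values: 0.76, 0.33, 0.28, 0.18, 0.74; count ≥ 0.63 → 2.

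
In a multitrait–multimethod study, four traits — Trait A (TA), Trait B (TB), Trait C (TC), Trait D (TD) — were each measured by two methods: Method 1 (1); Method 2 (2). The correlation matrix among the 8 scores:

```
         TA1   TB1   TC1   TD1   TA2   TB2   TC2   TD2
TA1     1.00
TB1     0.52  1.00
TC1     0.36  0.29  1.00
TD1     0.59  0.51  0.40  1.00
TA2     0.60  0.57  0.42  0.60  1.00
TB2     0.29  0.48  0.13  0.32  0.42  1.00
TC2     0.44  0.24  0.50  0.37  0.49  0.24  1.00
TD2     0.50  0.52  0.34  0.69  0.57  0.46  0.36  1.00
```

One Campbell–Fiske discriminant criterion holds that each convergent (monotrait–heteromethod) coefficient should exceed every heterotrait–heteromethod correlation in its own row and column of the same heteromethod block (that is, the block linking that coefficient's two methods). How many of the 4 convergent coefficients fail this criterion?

Each convergent coefficient versus the relevant comparison correlations:
TA (methods 1·2): 0.60 vs {0.29, 0.57, 0.44, 0.42, 0.50, 0.60} → fail.
TB (methods 1·2): 0.48 vs {0.57, 0.29, 0.24, 0.13, 0.52, 0.32} → fail.
TC (methods 1·2): 0.50 vs {0.42, 0.44, 0.13, 0.24, 0.34, 0.37} → pass.
TD (methods 1·2): 0.69 vs {0.60, 0.50, 0.32, 0.52, 0.37, 0.34} → pass.
2 of 4 fail.

2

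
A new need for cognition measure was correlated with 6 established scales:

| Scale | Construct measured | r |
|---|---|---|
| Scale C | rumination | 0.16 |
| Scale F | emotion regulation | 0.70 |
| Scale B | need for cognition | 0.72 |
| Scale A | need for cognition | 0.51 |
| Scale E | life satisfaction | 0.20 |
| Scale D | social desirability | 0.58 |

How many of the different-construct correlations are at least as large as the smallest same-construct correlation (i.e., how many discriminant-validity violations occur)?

2

Convergent (same construct = need for cognition): Scale B, Scale A.
Smallest convergent = 0.51. Discriminant values: 0.16, 0.70, 0.20, 0.58; count ≥ 0.51 → 2.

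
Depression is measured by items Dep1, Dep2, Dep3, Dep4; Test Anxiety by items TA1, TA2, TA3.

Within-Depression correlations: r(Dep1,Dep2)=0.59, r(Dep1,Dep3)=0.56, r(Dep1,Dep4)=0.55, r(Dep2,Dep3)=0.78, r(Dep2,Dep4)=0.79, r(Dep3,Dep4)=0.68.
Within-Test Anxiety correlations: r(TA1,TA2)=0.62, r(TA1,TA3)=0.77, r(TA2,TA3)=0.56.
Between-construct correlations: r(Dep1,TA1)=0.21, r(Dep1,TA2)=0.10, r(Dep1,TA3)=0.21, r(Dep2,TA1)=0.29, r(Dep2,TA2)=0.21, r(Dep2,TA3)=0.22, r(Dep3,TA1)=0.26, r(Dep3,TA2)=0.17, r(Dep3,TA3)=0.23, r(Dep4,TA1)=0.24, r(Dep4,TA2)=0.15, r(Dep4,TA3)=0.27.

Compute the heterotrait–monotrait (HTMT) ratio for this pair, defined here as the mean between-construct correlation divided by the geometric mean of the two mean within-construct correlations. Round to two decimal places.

0.33

Mean between = 2.56/12 = 0.2133.
Mean within-Dep = 3.95/6 = 0.6583; mean within-TA = 1.95/3 = 0.6500.
Geometric mean = √(0.6583 × 0.6500) = 0.6541.
HTMT = 0.2133 / 0.6541 = 0.33.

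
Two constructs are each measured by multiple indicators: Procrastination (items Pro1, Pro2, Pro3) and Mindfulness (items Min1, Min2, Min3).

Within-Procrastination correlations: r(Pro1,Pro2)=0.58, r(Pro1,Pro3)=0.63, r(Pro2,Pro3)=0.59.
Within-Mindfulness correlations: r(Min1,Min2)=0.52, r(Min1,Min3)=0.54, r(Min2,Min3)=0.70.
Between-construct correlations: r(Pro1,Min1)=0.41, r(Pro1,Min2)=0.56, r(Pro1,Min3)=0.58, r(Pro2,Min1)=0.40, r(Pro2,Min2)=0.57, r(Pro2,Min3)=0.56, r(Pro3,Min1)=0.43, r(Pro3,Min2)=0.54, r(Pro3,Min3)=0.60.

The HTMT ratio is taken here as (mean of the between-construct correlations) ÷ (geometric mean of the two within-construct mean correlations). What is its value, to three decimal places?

0.871

Mean heterotrait r = 4.65/9 = 0.5167.
Mean within-Pro = 1.80/3 = 0.6000; mean within-Min = 1.76/3 = 0.5867.
Geometric mean = √(0.6000 × 0.5867) = 0.5933.
HTMT = 0.5167 / 0.5933 = 0.871.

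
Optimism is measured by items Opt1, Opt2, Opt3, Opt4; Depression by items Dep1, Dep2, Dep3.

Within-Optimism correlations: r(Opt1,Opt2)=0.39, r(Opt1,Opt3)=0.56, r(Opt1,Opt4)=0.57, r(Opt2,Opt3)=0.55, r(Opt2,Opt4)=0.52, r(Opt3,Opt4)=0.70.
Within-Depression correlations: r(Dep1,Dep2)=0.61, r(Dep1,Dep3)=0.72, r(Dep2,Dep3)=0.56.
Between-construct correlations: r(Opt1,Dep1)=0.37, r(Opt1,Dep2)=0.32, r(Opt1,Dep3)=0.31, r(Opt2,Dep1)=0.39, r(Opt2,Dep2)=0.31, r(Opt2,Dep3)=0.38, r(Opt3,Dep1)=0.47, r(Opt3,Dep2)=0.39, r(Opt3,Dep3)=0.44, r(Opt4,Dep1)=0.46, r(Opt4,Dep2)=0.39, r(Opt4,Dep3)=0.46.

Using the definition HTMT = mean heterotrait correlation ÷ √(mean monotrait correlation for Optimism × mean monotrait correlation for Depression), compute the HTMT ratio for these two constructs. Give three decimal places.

Mean between = 4.69/12 = 0.3908.
Mean within-Opt = 3.29/6 = 0.5483; mean within-Dep = 1.89/3 = 0.6300.
Geometric mean = √(0.5483 × 0.6300) = 0.5877.
HTMT = 0.3908 / 0.5877 = 0.665.

0.665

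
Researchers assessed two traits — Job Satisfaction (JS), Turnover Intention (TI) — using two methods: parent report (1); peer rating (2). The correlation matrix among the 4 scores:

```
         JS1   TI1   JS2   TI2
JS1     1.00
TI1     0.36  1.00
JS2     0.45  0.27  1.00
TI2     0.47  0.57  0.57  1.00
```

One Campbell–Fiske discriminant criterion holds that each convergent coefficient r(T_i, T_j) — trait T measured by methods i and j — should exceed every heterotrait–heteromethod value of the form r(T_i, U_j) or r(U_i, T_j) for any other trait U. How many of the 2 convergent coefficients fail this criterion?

1

Checking each validity diagonal entry against its comparison values:
JS (methods 1·2): 0.45 vs {0.47, 0.27} → fail.
TI (methods 1·2): 0.57 vs {0.27, 0.47} → pass.
1 of 2 fail.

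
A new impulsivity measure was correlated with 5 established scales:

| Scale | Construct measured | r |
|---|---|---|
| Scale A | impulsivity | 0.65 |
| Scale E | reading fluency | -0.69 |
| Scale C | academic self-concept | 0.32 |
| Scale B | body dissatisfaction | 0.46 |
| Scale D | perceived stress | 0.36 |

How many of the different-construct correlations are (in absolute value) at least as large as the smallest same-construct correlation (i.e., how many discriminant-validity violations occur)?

Convergent (same construct = impulsivity): Scale A.
Smallest convergent = 0.65. Discriminant |r|: 0.69, 0.32, 0.46, 0.36; count ≥ 0.65 → 1.

1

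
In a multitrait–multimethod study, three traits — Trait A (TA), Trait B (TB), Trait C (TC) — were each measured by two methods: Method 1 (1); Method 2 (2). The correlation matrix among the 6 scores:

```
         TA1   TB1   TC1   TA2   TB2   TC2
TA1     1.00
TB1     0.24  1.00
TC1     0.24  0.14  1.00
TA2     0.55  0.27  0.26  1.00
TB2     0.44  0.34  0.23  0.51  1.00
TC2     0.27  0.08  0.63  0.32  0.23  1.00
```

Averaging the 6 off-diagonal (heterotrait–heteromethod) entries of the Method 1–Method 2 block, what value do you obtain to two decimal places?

HTHM values (method 1 × method 2): 0.44, 0.27, 0.27, 0.08, 0.26, 0.23; mean = 1.55/6 = 0.26.

0.26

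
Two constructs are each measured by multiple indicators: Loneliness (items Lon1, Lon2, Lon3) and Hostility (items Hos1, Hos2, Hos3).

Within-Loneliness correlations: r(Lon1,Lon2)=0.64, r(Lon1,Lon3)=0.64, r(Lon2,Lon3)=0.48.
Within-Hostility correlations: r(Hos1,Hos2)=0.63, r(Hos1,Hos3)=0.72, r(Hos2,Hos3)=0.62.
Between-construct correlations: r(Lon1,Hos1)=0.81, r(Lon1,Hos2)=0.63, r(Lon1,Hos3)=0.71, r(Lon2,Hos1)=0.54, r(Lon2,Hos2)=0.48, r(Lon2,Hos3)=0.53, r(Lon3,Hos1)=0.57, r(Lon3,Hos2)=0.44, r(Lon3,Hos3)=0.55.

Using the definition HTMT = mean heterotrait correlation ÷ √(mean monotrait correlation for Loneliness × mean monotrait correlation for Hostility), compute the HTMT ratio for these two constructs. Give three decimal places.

Mean between = 5.26/9 = 0.5844.
Mean within-Lon = 1.76/3 = 0.5867; mean within-Hos = 1.97/3 = 0.6567.
Geometric mean = √(0.5867 × 0.6567) = 0.6207.
HTMT = 0.5844 / 0.6207 = 0.942.

0.942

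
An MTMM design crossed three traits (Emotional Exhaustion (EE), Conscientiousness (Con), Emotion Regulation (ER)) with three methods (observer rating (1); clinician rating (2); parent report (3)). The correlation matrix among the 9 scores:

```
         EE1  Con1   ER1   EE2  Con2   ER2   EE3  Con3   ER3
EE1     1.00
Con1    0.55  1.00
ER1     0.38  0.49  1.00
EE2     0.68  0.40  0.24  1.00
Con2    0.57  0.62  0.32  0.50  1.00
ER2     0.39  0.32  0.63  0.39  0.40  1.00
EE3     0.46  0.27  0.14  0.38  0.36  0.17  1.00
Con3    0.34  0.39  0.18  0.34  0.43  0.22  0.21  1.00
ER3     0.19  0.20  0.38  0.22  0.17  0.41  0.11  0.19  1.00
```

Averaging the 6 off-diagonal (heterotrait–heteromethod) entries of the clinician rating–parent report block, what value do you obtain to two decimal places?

HTHM values (method 2 × method 3): 0.34, 0.22, 0.36, 0.17, 0.17, 0.22; mean = 1.48/6 = 0.25.

0.25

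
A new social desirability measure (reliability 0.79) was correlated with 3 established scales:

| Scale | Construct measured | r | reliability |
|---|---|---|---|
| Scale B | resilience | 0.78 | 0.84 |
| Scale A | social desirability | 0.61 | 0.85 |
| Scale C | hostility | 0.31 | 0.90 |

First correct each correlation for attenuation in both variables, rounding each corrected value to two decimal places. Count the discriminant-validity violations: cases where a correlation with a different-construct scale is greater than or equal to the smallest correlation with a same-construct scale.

1

Disattenuated r (r / √(r_scale · r_new)):
  Scale B (disc): 0.78 / √(0.84·0.79) = 0.96
  Scale A (conv): 0.61 / √(0.85·0.79) = 0.74
  Scale C (disc): 0.31 / √(0.90·0.79) = 0.37
Smallest convergent = 0.74. Discriminant values: 0.96, 0.37; count ≥ 0.74 → 1.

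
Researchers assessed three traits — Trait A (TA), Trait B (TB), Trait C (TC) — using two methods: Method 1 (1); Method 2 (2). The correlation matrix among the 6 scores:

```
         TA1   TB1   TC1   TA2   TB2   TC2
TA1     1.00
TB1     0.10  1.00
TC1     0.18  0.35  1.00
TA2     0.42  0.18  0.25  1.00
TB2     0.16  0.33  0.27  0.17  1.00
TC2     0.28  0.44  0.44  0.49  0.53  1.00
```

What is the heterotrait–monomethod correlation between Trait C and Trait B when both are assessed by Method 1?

0.35

Different traits, same method: r(TC1, TB1) = 0.35.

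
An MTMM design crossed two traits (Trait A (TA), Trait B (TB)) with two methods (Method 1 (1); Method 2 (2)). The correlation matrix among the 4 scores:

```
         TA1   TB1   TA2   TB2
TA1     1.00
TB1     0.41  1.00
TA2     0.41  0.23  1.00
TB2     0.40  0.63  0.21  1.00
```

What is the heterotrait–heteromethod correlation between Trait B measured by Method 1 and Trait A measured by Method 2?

Different traits and methods: r(TB1, TA2) = 0.23.

0.23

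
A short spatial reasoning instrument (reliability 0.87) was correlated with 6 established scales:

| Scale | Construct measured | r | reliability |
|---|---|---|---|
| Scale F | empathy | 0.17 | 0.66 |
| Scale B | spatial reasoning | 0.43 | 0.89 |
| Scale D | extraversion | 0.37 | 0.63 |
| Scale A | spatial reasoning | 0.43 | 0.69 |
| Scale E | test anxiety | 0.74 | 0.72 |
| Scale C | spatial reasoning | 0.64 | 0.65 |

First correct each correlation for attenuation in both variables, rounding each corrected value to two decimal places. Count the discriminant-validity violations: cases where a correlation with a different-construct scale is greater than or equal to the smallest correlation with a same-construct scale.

2

Disattenuated r (r / √(r_scale · r_new)):
  Scale F (disc): 0.17 / √(0.66·0.87) = 0.22
  Scale B (conv): 0.43 / √(0.89·0.87) = 0.49
  Scale D (disc): 0.37 / √(0.63·0.87) = 0.50
  Scale A (conv): 0.43 / √(0.69·0.87) = 0.55
  Scale E (disc): 0.74 / √(0.72·0.87) = 0.93
  Scale C (conv): 0.64 / √(0.65·0.87) = 0.85
Smallest convergent = 0.49. Discriminant values: 0.22, 0.50, 0.93; count ≥ 0.49 → 2.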